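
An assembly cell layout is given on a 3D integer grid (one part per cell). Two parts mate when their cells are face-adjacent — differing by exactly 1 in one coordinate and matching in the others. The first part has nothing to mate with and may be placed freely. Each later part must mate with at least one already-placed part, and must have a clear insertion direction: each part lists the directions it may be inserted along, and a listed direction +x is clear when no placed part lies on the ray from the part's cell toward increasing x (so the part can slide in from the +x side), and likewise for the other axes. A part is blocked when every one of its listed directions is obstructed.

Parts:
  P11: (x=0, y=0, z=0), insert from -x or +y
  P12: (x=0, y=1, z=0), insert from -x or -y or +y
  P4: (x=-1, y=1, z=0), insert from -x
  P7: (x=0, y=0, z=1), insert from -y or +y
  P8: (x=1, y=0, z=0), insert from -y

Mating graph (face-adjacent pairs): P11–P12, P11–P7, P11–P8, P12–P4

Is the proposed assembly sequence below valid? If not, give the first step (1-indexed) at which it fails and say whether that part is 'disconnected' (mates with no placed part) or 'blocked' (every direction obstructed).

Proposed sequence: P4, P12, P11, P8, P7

Valid

1. P4@(-1, 1, 0) [-x clear] — {P4}
2. P12@(0, 1, 0) [-y clear] — {P12, P4}
3. P11@(0, 0, 0) [-x clear] — {P11, P12, P4}
4. P8@(1, 0, 0) [-y clear] — {P11, P12, P4, P8}
5. P7@(0, 0, 1) [-y clear] — {P11, P12, P4, P7, P8}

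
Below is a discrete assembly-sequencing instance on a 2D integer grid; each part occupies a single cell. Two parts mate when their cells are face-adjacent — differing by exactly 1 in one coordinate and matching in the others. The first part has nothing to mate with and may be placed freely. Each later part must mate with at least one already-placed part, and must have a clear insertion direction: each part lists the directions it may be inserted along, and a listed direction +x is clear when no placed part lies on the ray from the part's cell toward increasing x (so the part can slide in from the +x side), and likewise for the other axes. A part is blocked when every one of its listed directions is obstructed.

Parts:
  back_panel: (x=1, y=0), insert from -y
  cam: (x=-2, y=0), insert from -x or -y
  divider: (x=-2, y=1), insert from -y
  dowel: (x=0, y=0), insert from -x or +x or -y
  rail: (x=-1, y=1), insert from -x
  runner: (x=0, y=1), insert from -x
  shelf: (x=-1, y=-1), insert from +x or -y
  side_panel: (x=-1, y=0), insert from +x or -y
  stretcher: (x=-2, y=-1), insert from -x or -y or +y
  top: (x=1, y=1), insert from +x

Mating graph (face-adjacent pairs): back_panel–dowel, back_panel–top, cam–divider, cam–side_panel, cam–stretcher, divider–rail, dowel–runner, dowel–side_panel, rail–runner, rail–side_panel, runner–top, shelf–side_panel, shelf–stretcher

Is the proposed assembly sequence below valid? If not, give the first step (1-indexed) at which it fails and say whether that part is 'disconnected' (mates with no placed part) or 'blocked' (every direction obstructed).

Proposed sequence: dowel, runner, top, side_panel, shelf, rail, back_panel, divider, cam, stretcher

1. dowel@(0, 0) [-x clear] — {dowel}
2. runner@(0, 1) [-x clear] — {dowel, runner}
3. top@(1, 1) [+x clear] — {dowel, runner, top}
4. side_panel@(-1, 0) [-y clear] — {dowel, runner, side_panel, top}
5. shelf@(-1, -1) [+x clear] — {dowel, runner, shelf, side_panel, top}
6. rail@(-1, 1) [-x clear] — {dowel, rail, runner, shelf, side_panel, top}
7. back_panel@(1, 0) [-y clear] — {back_panel, dowel, rail, runner, shelf, side_panel, top}
8. divider@(-2, 1) [-y clear] — {back_panel, divider, dowel, rail, runner, shelf, side_panel, top}
9. cam@(-2, 0) [-x clear] — {back_panel, cam, divider, dowel, rail, runner, shelf, side_panel, top}
10. stretcher@(-2, -1) [-x clear] — {back_panel, cam, divider, dowel, rail, runner, shelf, side_panel, stretcher, top}

Valid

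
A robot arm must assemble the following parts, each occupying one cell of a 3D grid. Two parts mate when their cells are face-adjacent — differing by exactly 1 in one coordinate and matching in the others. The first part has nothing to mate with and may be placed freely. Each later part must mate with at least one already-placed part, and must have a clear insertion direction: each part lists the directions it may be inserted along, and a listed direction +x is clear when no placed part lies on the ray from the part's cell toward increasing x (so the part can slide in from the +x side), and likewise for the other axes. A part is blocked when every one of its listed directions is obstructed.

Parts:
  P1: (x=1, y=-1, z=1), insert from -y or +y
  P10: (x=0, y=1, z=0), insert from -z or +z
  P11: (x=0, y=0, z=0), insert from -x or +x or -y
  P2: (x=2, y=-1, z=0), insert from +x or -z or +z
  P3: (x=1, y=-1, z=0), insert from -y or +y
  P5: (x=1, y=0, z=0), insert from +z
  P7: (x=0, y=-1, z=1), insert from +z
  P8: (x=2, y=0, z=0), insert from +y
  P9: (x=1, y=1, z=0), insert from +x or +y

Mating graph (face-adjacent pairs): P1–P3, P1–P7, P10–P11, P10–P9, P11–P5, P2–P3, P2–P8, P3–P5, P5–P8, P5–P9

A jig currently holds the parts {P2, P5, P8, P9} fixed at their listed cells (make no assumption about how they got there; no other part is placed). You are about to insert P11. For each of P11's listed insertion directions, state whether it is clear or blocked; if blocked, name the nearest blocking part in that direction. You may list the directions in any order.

+x: blocked by P5; -x: clear; -y: clear

-x: ray from P11(0, 0, 0) has no placed part ⇒ clear
+x: nearest on ray is P5@(1, 0, 0) ⇒ blocked
-y: ray from P11(0, 0, 0) has no placed part ⇒ clear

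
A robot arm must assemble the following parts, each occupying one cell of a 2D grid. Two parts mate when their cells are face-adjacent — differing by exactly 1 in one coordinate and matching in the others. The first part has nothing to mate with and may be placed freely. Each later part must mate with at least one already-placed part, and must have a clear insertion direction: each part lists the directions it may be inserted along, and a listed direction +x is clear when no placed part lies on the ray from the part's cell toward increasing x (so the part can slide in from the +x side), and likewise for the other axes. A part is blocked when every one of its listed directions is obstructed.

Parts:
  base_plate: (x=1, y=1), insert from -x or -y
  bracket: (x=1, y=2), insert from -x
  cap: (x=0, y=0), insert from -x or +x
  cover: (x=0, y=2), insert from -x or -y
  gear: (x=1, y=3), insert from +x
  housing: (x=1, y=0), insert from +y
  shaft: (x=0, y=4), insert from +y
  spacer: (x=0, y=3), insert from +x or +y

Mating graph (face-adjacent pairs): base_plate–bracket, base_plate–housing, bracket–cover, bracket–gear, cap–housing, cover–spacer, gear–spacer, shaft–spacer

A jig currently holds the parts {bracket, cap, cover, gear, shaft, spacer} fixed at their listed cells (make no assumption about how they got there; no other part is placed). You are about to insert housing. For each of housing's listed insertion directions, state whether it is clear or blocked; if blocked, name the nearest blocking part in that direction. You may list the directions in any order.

+y: nearest on ray is bracket@(1, 2) ⇒ blocked

+y: blocked by bracket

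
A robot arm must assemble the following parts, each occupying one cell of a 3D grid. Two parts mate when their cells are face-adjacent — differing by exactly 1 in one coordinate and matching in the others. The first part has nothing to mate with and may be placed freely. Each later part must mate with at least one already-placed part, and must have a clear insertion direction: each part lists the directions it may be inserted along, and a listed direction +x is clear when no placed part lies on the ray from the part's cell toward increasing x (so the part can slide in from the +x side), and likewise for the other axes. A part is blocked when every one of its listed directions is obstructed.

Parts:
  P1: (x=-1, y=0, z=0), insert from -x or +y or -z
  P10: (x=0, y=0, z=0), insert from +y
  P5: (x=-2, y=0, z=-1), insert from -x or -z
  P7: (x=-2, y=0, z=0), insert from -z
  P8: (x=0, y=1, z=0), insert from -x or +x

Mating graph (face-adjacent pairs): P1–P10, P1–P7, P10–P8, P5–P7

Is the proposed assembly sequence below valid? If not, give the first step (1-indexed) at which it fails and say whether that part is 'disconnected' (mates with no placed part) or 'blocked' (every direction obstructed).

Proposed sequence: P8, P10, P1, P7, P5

1. P8@(0, 1, 0) [-x clear] — {P8}
2. P10@(0, 0, 0) — +y all obstructed ⇒ blocked

Invalid at step 2 (blocked)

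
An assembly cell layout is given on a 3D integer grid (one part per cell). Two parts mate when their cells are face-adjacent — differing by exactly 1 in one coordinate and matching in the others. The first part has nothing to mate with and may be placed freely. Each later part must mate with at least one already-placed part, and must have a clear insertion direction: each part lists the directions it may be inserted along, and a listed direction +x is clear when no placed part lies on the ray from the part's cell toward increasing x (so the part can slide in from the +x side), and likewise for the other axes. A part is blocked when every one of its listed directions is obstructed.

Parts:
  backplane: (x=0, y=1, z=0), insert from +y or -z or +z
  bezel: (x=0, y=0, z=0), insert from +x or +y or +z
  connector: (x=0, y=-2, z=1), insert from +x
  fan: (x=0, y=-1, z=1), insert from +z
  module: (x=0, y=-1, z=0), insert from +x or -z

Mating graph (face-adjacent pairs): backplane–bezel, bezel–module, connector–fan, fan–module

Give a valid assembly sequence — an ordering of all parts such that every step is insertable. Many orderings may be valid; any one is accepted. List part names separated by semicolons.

backplane; bezel; module; fan; connector

1. backplane@(0, 1, 0) [+y clear] — {backplane}
2. bezel@(0, 0, 0) [+x clear] — {backplane, bezel}
3. module@(0, -1, 0) [+x clear] — {backplane, bezel, module}
4. fan@(0, -1, 1) [+z clear] — {backplane, bezel, fan, module}
5. connector@(0, -2, 1) [+x clear] — {backplane, bezel, connector, fan, module}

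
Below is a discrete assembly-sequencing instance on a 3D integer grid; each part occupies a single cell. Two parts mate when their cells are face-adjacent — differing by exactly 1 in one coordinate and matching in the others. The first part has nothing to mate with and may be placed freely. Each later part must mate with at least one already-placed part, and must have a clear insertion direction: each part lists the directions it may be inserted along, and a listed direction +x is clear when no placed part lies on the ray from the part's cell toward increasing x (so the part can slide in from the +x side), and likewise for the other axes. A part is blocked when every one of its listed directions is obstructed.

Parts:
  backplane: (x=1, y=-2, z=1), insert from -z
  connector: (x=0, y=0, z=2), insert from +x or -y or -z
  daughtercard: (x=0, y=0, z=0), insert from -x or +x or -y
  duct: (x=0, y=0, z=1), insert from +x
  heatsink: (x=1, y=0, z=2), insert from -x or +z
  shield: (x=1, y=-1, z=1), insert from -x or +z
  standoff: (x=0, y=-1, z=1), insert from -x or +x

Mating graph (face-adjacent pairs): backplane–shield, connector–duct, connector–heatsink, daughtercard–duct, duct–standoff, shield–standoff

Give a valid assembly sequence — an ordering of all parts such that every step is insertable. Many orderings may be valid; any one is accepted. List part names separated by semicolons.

heatsink; connector; duct; daughtercard; standoff; shield; backplane

1. heatsink@(1, 0, 2) [-x clear] — {heatsink}
2. connector@(0, 0, 2) [-y clear] — {connector, heatsink}
3. duct@(0, 0, 1) [+x clear] — {connector, duct, heatsink}
4. daughtercard@(0, 0, 0) [-x clear] — {connector, daughtercard, duct, heatsink}
5. standoff@(0, -1, 1) [-x clear] — {connector, daughtercard, duct, heatsink, standoff}
6. shield@(1, -1, 1) [+z clear] — {connector, daughtercard, duct, heatsink, shield, standoff}
7. backplane@(1, -2, 1) [-z clear] — {backplane, connector, daughtercard, duct, heatsink, shield, standoff}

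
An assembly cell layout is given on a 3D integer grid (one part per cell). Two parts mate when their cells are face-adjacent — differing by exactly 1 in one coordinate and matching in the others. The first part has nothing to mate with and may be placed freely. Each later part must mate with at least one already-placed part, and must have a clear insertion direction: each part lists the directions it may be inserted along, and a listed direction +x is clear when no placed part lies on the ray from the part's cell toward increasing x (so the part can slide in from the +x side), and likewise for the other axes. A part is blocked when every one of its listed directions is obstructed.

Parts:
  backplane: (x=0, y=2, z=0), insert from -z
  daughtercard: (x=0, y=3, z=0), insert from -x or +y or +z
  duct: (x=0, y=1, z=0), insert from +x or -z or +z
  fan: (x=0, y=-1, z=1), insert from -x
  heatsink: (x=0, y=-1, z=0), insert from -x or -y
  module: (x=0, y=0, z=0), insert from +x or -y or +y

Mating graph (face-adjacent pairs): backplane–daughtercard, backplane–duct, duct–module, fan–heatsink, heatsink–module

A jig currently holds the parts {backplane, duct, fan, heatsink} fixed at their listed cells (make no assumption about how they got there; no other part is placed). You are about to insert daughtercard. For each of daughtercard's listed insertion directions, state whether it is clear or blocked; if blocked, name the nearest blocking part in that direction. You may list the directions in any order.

-x: ray from daughtercard(0, 3, 0) has no placed part ⇒ clear
+y: ray from daughtercard(0, 3, 0) has no placed part ⇒ clear
+z: ray from daughtercard(0, 3, 0) has no placed part ⇒ clear

+y: clear; +z: clear; -x: clear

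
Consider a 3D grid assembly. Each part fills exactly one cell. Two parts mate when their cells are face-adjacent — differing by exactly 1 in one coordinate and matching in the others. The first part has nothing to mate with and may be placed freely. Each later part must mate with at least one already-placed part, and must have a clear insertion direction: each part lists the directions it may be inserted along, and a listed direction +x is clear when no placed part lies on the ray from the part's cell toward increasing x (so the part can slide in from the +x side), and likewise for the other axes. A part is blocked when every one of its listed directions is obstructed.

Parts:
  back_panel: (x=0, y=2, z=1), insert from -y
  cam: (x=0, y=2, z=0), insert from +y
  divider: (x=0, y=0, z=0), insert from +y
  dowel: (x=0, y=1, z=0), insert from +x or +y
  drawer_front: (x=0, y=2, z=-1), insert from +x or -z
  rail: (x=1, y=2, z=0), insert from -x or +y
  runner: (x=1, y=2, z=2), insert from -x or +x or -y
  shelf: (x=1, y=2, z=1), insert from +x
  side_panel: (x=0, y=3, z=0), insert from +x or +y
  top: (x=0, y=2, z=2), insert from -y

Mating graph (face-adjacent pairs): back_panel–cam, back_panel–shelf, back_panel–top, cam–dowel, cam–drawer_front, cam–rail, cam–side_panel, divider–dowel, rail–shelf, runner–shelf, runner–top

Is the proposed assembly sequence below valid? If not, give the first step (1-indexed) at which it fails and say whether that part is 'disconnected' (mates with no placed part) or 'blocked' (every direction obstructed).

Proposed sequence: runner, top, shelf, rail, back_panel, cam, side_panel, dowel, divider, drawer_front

1. runner@(1, 2, 2) [-x clear] — {runner}
2. top@(0, 2, 2) [-y clear] — {runner, top}
3. shelf@(1, 2, 1) [+x clear] — {runner, shelf, top}
4. rail@(1, 2, 0) [-x clear] — {rail, runner, shelf, top}
5. back_panel@(0, 2, 1) [-y clear] — {back_panel, rail, runner, shelf, top}
6. cam@(0, 2, 0) [+y clear] — {back_panel, cam, rail, runner, shelf, top}
7. side_panel@(0, 3, 0) [+x clear] — {back_panel, cam, rail, runner, shelf, side_panel, top}
8. dowel@(0, 1, 0) [+x clear] — {back_panel, cam, dowel, rail, runner, shelf, side_panel, top}
9. divider@(0, 0, 0) — +y all obstructed ⇒ blocked

Invalid at step 9 (blocked)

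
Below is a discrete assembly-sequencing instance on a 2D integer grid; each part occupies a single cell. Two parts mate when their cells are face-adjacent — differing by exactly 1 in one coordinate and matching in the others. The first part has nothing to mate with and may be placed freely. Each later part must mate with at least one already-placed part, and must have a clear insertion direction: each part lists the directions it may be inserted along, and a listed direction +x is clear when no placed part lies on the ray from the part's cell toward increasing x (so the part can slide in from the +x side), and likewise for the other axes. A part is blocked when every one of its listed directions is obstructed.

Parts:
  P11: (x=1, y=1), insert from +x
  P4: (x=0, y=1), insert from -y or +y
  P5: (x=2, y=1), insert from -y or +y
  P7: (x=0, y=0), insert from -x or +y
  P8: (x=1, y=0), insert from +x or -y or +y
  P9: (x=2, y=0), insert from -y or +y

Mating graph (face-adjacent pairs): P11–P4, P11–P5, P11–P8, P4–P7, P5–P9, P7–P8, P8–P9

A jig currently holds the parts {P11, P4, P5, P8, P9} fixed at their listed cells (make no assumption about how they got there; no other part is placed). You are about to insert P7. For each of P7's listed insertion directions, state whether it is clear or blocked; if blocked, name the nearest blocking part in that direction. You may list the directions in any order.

+y: blocked by P4; -x: clear

-x: ray from P7(0, 0) has no placed part ⇒ clear
+y: nearest on ray is P4@(0, 1) ⇒ blocked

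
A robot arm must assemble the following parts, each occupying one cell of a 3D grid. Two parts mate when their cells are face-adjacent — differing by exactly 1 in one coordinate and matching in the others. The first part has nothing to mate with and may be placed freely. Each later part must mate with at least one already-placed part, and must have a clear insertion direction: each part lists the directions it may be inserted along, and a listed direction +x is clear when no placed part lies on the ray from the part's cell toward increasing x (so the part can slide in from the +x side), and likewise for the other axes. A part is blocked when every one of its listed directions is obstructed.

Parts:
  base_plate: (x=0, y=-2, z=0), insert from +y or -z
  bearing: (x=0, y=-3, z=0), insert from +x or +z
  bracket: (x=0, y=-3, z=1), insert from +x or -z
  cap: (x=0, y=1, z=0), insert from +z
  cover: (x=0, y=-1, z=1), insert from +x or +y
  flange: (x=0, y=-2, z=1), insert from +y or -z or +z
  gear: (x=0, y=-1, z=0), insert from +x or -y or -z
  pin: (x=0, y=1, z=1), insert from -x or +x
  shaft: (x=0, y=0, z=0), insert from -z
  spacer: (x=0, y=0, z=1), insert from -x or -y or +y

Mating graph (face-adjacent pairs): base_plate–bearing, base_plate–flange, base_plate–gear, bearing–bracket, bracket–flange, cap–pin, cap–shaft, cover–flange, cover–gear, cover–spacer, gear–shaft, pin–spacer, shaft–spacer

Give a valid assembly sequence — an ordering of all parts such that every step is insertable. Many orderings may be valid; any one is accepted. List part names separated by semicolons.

1. cover@(0, -1, 1) [+x clear] — {cover}
2. spacer@(0, 0, 1) [-x clear] — {cover, spacer}
3. shaft@(0, 0, 0) [-z clear] — {cover, shaft, spacer}
4. cap@(0, 1, 0) [+z clear] — {cap, cover, shaft, spacer}
5. pin@(0, 1, 1) [-x clear] — {cap, cover, pin, shaft, spacer}
6. gear@(0, -1, 0) [+x clear] — {cap, cover, gear, pin, shaft, spacer}
7. base_plate@(0, -2, 0) [-z clear] — {base_plate, cap, cover, gear, pin, shaft, spacer}
8. bearing@(0, -3, 0) [+x clear] — {base_plate, bearing, cap, cover, gear, pin, shaft, spacer}
9. bracket@(0, -3, 1) [+x clear] — {base_plate, bearing, bracket, cap, cover, gear, pin, shaft, spacer}
10. flange@(0, -2, 1) [+z clear] — {base_plate, bearing, bracket, cap, cover, flange, gear, pin, shaft, spacer}

cover; spacer; shaft; cap; pin; gear; base_plate; bearing; bracket; flange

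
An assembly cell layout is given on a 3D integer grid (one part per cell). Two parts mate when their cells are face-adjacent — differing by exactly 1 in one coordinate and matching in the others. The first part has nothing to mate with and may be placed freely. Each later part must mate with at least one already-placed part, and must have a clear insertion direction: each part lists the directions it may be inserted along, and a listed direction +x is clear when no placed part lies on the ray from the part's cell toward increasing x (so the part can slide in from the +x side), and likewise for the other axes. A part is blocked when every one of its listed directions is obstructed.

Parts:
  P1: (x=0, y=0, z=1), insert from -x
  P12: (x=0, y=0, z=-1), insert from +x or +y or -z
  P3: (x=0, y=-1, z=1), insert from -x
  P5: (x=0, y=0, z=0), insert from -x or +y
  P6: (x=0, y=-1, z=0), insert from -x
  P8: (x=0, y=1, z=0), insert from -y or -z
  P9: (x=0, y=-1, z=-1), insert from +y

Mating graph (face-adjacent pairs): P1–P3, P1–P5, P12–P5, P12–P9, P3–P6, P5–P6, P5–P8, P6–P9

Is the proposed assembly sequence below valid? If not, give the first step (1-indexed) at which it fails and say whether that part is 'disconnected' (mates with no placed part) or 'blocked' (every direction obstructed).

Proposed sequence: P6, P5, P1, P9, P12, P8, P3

1. P6@(0, -1, 0) [-x clear] — {P6}
2. P5@(0, 0, 0) [-x clear] — {P5, P6}
3. P1@(0, 0, 1) [-x clear] — {P1, P5, P6}
4. P9@(0, -1, -1) [+y clear] — {P1, P5, P6, P9}
5. P12@(0, 0, -1) [+x clear] — {P1, P12, P5, P6, P9}
6. P8@(0, 1, 0) [-z clear] — {P1, P12, P5, P6, P8, P9}
7. P3@(0, -1, 1) [-x clear] — {P1, P12, P3, P5, P6, P8, P9}

Valid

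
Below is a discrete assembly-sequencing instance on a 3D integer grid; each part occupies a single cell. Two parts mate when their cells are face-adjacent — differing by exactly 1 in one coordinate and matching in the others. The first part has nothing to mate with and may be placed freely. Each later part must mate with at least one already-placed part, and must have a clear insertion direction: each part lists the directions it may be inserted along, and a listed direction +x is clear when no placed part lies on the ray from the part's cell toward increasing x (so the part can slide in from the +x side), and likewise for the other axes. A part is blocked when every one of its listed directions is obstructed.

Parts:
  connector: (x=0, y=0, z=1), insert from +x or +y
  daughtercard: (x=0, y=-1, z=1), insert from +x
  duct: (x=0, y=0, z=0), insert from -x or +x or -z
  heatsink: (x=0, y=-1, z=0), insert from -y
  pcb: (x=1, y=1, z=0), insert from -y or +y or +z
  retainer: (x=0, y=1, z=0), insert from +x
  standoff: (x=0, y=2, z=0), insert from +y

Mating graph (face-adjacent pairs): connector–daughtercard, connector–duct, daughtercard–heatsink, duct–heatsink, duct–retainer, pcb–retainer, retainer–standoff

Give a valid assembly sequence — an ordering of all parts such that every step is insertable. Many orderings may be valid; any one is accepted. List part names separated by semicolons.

1. retainer@(0, 1, 0) [+x clear] — {retainer}
2. duct@(0, 0, 0) [-x clear] — {duct, retainer}
3. heatsink@(0, -1, 0) [-y clear] — {duct, heatsink, retainer}
4. connector@(0, 0, 1) [+x clear] — {connector, duct, heatsink, retainer}
5. standoff@(0, 2, 0) [+y clear] — {connector, duct, heatsink, retainer, standoff}
6. daughtercard@(0, -1, 1) [+x clear] — {connector, daughtercard, duct, heatsink, retainer, standoff}
7. pcb@(1, 1, 0) [-y clear] — {connector, daughtercard, duct, heatsink, pcb, retainer, standoff}

retainer; duct; heatsink; connector; standoff; daughtercard; pcb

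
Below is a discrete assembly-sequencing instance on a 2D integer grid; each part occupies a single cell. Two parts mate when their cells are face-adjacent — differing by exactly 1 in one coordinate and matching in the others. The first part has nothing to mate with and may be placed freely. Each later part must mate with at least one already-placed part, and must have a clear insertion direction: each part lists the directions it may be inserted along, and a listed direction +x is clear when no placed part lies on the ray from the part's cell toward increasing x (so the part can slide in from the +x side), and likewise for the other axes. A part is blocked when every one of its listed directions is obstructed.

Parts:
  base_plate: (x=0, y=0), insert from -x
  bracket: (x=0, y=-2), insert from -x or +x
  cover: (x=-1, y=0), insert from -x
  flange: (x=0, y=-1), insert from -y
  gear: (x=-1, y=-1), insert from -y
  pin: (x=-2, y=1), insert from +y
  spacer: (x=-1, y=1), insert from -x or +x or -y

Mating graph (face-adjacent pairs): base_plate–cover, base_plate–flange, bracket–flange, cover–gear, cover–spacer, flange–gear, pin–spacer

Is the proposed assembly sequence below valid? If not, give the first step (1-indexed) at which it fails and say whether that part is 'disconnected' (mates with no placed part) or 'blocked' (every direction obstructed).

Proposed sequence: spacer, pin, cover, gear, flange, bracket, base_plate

Invalid at step 7 (blocked)

1. spacer@(-1, 1) [-x clear] — {spacer}
2. pin@(-2, 1) [+y clear] — {pin, spacer}
3. cover@(-1, 0) [-x clear] — {cover, pin, spacer}
4. gear@(-1, -1) [-y clear] — {cover, gear, pin, spacer}
5. flange@(0, -1) [-y clear] — {cover, flange, gear, pin, spacer}
6. bracket@(0, -2) [-x clear] — {bracket, cover, flange, gear, pin, spacer}
7. base_plate@(0, 0) — -x all obstructed ⇒ blocked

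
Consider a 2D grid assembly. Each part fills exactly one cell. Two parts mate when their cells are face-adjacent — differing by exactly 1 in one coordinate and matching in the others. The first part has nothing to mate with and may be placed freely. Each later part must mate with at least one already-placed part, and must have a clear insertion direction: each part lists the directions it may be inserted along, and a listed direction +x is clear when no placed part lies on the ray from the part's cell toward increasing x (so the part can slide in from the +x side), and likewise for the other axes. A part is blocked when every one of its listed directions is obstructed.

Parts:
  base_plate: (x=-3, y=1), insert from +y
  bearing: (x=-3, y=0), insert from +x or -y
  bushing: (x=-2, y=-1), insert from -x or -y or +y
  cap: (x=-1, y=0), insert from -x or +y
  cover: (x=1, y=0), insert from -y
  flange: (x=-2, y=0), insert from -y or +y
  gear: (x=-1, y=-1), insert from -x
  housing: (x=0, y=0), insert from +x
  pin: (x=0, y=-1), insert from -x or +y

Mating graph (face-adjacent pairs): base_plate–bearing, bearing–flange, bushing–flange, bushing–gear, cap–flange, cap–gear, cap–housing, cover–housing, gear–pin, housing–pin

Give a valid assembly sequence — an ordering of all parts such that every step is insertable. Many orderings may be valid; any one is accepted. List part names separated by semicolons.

1. gear@(-1, -1) [-x clear] — {gear}
2. pin@(0, -1) [+y clear] — {gear, pin}
3. cap@(-1, 0) [-x clear] — {cap, gear, pin}
4. flange@(-2, 0) [-y clear] — {cap, flange, gear, pin}
5. bearing@(-3, 0) [-y clear] — {bearing, cap, flange, gear, pin}
6. base_plate@(-3, 1) [+y clear] — {base_plate, bearing, cap, flange, gear, pin}
7. housing@(0, 0) [+x clear] — {base_plate, bearing, cap, flange, gear, housing, pin}
8. bushing@(-2, -1) [-x clear] — {base_plate, bearing, bushing, cap, flange, gear, housing, pin}
9. cover@(1, 0) [-y clear] — {base_plate, bearing, bushing, cap, cover, flange, gear, housing, pin}

gear; pin; cap; flange; bearing; base_plate; housing; bushing; cover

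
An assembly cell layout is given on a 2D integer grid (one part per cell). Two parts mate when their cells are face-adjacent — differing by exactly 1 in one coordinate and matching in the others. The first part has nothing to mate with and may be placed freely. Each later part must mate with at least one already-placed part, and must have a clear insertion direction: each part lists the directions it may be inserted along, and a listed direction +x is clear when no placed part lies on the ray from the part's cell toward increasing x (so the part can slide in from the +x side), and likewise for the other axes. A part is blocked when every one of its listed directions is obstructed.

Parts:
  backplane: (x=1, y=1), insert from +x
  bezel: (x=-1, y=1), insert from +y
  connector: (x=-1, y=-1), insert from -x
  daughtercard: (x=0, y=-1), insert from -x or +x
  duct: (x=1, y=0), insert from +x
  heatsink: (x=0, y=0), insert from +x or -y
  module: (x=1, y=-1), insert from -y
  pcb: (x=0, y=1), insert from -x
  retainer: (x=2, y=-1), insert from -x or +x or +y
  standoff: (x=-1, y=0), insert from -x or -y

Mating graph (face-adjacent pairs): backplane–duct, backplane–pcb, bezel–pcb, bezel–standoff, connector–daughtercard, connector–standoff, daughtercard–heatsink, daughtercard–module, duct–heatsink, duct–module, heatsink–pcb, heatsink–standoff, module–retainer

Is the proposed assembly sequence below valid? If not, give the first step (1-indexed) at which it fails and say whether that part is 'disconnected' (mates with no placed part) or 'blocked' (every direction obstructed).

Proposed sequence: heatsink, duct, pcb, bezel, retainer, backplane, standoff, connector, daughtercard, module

1. heatsink@(0, 0) [+x clear] — {heatsink}
2. duct@(1, 0) [+x clear] — {duct, heatsink}
3. pcb@(0, 1) [-x clear] — {duct, heatsink, pcb}
4. bezel@(-1, 1) [+y clear] — {bezel, duct, heatsink, pcb}
5. retainer@(2, -1) — no placed neighbour ⇒ disconnected

Invalid at step 5 (disconnected)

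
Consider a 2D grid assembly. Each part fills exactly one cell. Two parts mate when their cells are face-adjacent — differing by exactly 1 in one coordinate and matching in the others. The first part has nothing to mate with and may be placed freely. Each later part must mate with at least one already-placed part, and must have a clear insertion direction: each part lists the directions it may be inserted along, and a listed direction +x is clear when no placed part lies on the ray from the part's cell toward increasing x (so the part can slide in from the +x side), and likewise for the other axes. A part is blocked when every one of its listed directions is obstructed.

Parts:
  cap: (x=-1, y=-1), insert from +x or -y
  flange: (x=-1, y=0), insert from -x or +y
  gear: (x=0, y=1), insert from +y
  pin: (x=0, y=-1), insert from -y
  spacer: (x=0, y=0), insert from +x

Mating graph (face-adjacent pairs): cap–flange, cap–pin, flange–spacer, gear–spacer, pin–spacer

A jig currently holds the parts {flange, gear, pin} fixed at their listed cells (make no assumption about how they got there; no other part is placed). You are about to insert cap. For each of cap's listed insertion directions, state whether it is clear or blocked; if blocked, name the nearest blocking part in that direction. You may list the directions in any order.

+x: blocked by pin; -y: clear

+x: nearest on ray is pin@(0, -1) ⇒ blocked
-y: ray from cap(-1, -1) has no placed part ⇒ clear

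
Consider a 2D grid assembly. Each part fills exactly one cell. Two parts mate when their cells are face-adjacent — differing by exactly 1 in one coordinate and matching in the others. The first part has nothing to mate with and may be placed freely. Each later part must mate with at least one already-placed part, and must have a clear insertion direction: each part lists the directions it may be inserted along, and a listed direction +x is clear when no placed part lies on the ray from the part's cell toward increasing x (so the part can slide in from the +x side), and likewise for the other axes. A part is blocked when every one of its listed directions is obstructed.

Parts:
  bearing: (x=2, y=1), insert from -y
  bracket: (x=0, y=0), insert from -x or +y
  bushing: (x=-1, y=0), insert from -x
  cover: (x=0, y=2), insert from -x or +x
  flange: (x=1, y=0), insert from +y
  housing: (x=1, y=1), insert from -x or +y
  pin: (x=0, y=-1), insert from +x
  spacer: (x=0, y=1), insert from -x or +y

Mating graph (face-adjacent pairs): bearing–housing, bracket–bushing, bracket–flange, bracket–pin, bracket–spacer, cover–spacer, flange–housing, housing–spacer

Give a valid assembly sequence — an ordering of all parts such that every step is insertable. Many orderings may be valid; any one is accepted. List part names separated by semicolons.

1. pin@(0, -1) [+x clear] — {pin}
2. bracket@(0, 0) [-x clear] — {bracket, pin}
3. bushing@(-1, 0) [-x clear] — {bracket, bushing, pin}
4. flange@(1, 0) [+y clear] — {bracket, bushing, flange, pin}
5. housing@(1, 1) [-x clear] — {bracket, bushing, flange, housing, pin}
6. bearing@(2, 1) [-y clear] — {bearing, bracket, bushing, flange, housing, pin}
7. spacer@(0, 1) [-x clear] — {bearing, bracket, bushing, flange, housing, pin, spacer}
8. cover@(0, 2) [-x clear] — {bearing, bracket, bushing, cover, flange, housing, pin, spacer}

pin; bracket; bushing; flange; housing; bearing; spacer; cover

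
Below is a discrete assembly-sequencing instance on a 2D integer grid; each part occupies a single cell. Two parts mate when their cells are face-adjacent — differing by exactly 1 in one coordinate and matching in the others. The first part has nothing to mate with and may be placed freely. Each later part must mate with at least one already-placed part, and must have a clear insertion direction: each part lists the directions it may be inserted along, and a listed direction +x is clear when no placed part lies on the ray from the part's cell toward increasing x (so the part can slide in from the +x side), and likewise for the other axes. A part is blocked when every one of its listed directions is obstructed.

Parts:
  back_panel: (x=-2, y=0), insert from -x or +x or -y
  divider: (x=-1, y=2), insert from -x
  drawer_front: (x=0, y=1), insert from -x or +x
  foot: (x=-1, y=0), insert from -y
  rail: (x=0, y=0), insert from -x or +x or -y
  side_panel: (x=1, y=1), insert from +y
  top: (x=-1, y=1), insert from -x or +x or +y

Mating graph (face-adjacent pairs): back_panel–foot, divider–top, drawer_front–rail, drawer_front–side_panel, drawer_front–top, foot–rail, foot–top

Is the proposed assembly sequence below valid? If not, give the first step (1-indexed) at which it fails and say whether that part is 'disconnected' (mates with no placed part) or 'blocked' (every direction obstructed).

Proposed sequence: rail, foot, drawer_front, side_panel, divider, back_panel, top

Invalid at step 5 (disconnected)

1. rail@(0, 0) [-x clear] — {rail}
2. foot@(-1, 0) [-y clear] — {foot, rail}
3. drawer_front@(0, 1) [-x clear] — {drawer_front, foot, rail}
4. side_panel@(1, 1) [+y clear] — {drawer_front, foot, rail, side_panel}
5. divider@(-1, 2) — no placed neighbour ⇒ disconnected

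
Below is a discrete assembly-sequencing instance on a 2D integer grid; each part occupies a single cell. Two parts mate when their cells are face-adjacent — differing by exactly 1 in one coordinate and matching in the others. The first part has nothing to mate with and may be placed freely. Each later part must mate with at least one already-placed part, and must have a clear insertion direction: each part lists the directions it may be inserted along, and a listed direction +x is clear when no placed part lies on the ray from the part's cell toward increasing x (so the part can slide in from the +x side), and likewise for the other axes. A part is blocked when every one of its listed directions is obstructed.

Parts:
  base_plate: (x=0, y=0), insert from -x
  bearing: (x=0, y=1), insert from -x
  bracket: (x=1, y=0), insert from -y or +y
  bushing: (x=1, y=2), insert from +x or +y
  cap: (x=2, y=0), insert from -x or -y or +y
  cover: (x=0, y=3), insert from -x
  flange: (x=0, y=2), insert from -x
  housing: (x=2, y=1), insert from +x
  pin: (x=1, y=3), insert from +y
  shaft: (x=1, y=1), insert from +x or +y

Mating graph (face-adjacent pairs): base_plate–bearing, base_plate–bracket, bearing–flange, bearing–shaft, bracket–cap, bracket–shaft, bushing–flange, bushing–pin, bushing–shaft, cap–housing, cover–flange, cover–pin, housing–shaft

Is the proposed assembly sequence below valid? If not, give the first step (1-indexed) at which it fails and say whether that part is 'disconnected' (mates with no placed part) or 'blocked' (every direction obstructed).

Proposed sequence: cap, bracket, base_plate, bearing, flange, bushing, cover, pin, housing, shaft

1. cap@(2, 0) [-x clear] — {cap}
2. bracket@(1, 0) [-y clear] — {bracket, cap}
3. base_plate@(0, 0) [-x clear] — {base_plate, bracket, cap}
4. bearing@(0, 1) [-x clear] — {base_plate, bearing, bracket, cap}
5. flange@(0, 2) [-x clear] — {base_plate, bearing, bracket, cap, flange}
6. bushing@(1, 2) [+x clear] — {base_plate, bearing, bracket, bushing, cap, flange}
7. cover@(0, 3) [-x clear] — {base_plate, bearing, bracket, bushing, cap, cover, flange}
8. pin@(1, 3) [+y clear] — {base_plate, bearing, bracket, bushing, cap, cover, flange, pin}
9. housing@(2, 1) [+x clear] — {base_plate, bearing, bracket, bushing, cap, cover, flange, housing, pin}
10. shaft@(1, 1) — +x/+y all obstructed ⇒ blocked

Invalid at step 10 (blocked)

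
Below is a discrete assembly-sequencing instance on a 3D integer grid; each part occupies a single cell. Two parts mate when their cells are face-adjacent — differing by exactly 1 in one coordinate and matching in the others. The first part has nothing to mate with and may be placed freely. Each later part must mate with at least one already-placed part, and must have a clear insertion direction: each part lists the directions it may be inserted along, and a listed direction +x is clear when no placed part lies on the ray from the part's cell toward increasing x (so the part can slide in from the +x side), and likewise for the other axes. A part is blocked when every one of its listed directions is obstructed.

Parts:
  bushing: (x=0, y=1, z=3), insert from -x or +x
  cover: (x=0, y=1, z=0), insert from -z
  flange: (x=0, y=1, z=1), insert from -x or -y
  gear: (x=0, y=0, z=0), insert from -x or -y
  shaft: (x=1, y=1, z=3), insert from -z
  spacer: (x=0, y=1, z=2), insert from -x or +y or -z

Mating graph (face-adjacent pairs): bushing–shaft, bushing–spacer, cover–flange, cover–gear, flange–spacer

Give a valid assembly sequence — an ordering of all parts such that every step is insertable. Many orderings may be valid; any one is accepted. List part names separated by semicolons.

1. gear@(0, 0, 0) [-x clear] — {gear}
2. cover@(0, 1, 0) [-z clear] — {cover, gear}
3. flange@(0, 1, 1) [-x clear] — {cover, flange, gear}
4. spacer@(0, 1, 2) [-x clear] — {cover, flange, gear, spacer}
5. bushing@(0, 1, 3) [-x clear] — {bushing, cover, flange, gear, spacer}
6. shaft@(1, 1, 3) [-z clear] — {bushing, cover, flange, gear, shaft, spacer}

gear; cover; flange; spacer; bushing; shaft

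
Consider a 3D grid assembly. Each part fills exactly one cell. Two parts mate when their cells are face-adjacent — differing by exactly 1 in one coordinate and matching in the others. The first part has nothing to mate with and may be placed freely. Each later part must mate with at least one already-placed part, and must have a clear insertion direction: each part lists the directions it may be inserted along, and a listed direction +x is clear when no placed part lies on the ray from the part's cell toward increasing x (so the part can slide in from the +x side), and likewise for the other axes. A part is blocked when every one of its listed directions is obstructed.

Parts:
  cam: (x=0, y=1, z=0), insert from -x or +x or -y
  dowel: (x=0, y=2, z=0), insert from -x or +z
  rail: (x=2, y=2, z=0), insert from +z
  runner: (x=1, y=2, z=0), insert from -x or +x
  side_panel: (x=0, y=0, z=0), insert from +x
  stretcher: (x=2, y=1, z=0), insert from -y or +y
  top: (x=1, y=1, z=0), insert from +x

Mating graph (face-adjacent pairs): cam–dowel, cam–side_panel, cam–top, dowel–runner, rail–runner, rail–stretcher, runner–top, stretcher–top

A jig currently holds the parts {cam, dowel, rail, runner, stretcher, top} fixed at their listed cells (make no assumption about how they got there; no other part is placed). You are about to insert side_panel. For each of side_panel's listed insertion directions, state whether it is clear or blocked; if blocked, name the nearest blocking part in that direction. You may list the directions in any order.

+x: ray from side_panel(0, 0, 0) has no placed part ⇒ clear

+x: clear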